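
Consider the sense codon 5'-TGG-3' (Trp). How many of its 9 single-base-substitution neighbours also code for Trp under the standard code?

Position 1: none → 0 synonymous.
Position 2: none → 0 synonymous.
Position 3: none → 0 synonymous.
Total: 0 + 0 + 0 = 0.

0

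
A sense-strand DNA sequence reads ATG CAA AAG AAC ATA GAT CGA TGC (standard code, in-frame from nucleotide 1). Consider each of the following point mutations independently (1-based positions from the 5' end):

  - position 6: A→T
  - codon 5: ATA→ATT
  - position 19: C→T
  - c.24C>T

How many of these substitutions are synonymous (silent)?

2

Codon 2: CAA (Gln) → CAT (His) — missense.
Codon 5: ATA (Ile) → ATT (Ile) — synonymous.
Codon 7: CGA (Arg) → TGA (Stop) — nonsense.
Codon 8: TGC (Cys) → TGT (Cys) — synonymous.
Synonymous: 2 of 4.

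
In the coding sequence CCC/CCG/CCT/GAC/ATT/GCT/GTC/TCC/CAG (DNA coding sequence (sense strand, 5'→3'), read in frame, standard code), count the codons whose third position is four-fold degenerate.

6

Codon 1 CCC (Pro): third position 4-fold.
Codon 2 CCG (Pro): third position 4-fold.
Codon 3 CCT (Pro): third position 4-fold.
Codon 4 GAC (Asp): third position 2-fold.
Codon 5 ATT (Ile): third position 3-fold.
Codon 6 GCT (Ala): third position 4-fold.
Codon 7 GTC (Val): third position 4-fold.
Codon 8 TCC (Ser): third position 4-fold.
Codon 9 CAG (Gln): third position 2-fold.
Four-fold degenerate third positions: 6.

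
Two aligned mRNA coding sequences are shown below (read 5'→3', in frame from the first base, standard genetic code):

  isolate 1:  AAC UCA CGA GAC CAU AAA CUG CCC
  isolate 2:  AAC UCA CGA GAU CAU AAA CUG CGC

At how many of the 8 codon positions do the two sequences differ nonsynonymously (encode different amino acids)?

Codon 1: AAC Asn / AAC Asn — identical.
Codon 2: UCA Ser / UCA Ser — identical.
Codon 3: CGA Arg / CGA Arg — identical.
Codon 4: GAC Asp / GAU Asp — synonymous.
Codon 5: CAU His / CAU His — identical.
Codon 6: AAA Lys / AAA Lys — identical.
Codon 7: CUG Leu / CUG Leu — identical.
Codon 8: CCC Pro / CGC Arg — nonsynonymous.
Nonsynonymous differences: 1.

1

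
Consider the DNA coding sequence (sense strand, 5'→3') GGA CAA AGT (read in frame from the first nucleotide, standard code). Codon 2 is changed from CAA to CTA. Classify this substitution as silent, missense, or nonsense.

missense

Position 5 falls in codon 2: CAA → Gln.
After the substitution the codon is CTA → Leu.
Gln ≠ Leu, so this is a missense mutation.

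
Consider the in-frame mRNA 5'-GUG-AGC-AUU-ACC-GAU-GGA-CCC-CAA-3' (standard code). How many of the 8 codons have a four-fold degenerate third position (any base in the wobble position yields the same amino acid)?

4

Codon 1 GUG (Val): third position 4-fold.
Codon 2 AGC (Ser): third position 2-fold.
Codon 3 AUU (Ile): third position 3-fold.
Codon 4 ACC (Thr): third position 4-fold.
Codon 5 GAU (Asp): third position 2-fold.
Codon 6 GGA (Gly): third position 4-fold.
Codon 7 CCC (Pro): third position 4-fold.
Codon 8 CAA (Gln): third position 2-fold.
Four-fold degenerate third positions: 4.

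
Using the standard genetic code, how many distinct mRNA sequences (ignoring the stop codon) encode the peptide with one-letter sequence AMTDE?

64

Ala: 4 codons.
Met: 1 codon.
Thr: 4 codons.
Asp: 2 codons.
Glu: 2 codons.
4 × 1 × 4 × 2 × 2 = 64.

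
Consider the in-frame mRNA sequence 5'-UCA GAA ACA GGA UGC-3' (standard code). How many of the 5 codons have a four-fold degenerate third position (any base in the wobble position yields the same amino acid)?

Codon 1 UCA (Ser): third position 4-fold.
Codon 2 GAA (Glu): third position 2-fold.
Codon 3 ACA (Thr): third position 4-fold.
Codon 4 GGA (Gly): third position 4-fold.
Codon 5 UGC (Cys): third position 2-fold.
Four-fold degenerate third positions: 3.

3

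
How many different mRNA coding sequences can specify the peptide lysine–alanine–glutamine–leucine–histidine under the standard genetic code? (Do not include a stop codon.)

Lys: 2 codons.
Ala: 4 codons.
Gln: 2 codons.
Leu: 6 codons.
His: 2 codons.
2 × 4 × 2 × 6 × 2 = 192.

192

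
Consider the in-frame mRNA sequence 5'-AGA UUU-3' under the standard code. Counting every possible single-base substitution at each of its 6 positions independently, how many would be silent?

Codon 1 (AGA, Arg): 2 synonymous substitutions.
Codon 2 (UUU, Phe): 1 synonymous substitution.
Total: 2 + 1 = 3.

3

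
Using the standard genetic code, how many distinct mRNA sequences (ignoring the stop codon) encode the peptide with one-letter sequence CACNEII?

576

Cys: 2 codons.
Ala: 4 codons.
Cys: 2 codons.
Asn: 2 codons.
Glu: 2 codons.
Ile: 3 codons.
Ile: 3 codons.
2 × 4 × 2 × 2 × 2 × 3 × 3 = 576.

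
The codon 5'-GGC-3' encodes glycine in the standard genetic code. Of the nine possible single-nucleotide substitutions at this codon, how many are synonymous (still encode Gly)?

3

Position 1: none → 0 synonymous.
Position 2: none → 0 synonymous.
Position 3: GGT, GGA, GGG → 3 synonymous.
Total: 0 + 0 + 3 = 3.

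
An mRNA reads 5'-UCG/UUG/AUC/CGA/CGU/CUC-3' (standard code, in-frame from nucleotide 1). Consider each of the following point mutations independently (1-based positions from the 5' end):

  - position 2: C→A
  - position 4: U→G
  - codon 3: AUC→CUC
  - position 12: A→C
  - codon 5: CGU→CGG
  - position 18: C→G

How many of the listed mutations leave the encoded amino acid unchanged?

3

Codon 1: UCG (Ser) → UAG (Stop) — nonsense.
Codon 2: UUG (Leu) → GUG (Val) — missense.
Codon 3: AUC (Ile) → CUC (Leu) — missense.
Codon 4: CGA (Arg) → CGC (Arg) — synonymous.
Codon 5: CGU (Arg) → CGG (Arg) — synonymous.
Codon 6: CUC (Leu) → CUG (Leu) — synonymous.
Synonymous: 3 of 6.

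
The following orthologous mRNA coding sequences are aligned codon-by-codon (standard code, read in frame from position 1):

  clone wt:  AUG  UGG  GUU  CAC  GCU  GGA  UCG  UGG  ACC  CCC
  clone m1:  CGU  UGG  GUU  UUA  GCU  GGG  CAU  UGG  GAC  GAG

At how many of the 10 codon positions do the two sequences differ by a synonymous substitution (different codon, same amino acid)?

1

Codon 1: AUG Met / CGU Arg — nonsynonymous.
Codon 2: UGG Trp / UGG Trp — identical.
Codon 3: GUU Val / GUU Val — identical.
Codon 4: CAC His / UUA Leu — nonsynonymous.
Codon 5: GCU Ala / GCU Ala — identical.
Codon 6: GGA Gly / GGG Gly — synonymous.
Codon 7: UCG Ser / CAU His — nonsynonymous.
Codon 8: UGG Trp / UGG Trp — identical.
Codon 9: ACC Thr / GAC Asp — nonsynonymous.
Codon 10: CCC Pro / GAG Glu — nonsynonymous.
Synonymous differences: 1.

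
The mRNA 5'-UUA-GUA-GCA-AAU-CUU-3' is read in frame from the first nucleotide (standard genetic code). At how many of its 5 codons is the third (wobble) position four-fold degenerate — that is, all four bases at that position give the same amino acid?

Codon 1 UUA (Leu): third position 2-fold.
Codon 2 GUA (Val): third position 4-fold.
Codon 3 GCA (Ala): third position 4-fold.
Codon 4 AAU (Asn): third position 2-fold.
Codon 5 CUU (Leu): third position 4-fold.
Four-fold degenerate third positions: 3.

3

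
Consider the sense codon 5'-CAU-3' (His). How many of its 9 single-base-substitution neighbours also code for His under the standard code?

1

Position 1: none → 0 synonymous.
Position 2: none → 0 synonymous.
Position 3: CAC → 1 synonymous.
Total: 0 + 0 + 1 = 1.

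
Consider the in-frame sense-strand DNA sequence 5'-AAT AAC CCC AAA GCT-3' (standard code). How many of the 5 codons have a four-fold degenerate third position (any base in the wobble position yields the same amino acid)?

Codon 1 AAT (Asn): third position 2-fold.
Codon 2 AAC (Asn): third position 2-fold.
Codon 3 CCC (Pro): third position 4-fold.
Codon 4 AAA (Lys): third position 2-fold.
Codon 5 GCT (Ala): third position 4-fold.
Four-fold degenerate third positions: 2.

2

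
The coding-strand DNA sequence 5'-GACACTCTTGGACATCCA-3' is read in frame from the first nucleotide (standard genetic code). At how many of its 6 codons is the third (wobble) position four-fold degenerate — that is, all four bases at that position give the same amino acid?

4

Codon 1 GAC (Asp): third position 2-fold.
Codon 2 ACT (Thr): third position 4-fold.
Codon 3 CTT (Leu): third position 4-fold.
Codon 4 GGA (Gly): third position 4-fold.
Codon 5 CAT (His): third position 2-fold.
Codon 6 CCA (Pro): third position 4-fold.
Four-fold degenerate third positions: 4.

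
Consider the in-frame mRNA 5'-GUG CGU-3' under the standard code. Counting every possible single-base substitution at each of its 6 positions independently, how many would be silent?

6

Codon 1 (GUG, Val): 3 synonymous substitutions.
Codon 2 (CGU, Arg): 3 synonymous substitutions.
Total: 3 + 3 = 6.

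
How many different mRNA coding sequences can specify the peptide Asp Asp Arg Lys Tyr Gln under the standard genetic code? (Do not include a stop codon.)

Asp: 2 codons.
Asp: 2 codons.
Arg: 6 codons.
Lys: 2 codons.
Tyr: 2 codons.
Gln: 2 codons.
2 × 2 × 6 × 2 × 2 × 2 = 192.

192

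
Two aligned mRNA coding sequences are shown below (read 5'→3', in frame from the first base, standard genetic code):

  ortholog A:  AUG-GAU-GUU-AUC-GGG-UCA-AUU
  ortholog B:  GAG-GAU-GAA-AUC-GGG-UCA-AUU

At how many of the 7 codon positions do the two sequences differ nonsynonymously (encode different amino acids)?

2

Codon 1: AUG Met / GAG Glu — nonsynonymous.
Codon 2: GAU Asp / GAU Asp — identical.
Codon 3: GUU Val / GAA Glu — nonsynonymous.
Codon 4: AUC Ile / AUC Ile — identical.
Codon 5: GGG Gly / GGG Gly — identical.
Codon 6: UCA Ser / UCA Ser — identical.
Codon 7: AUU Ile / AUU Ile — identical.
Nonsynonymous differences: 2.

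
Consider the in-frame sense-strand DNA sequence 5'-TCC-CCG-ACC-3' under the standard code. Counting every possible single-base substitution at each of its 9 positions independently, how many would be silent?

Codon 1 (TCC, Ser): 3 synonymous substitutions.
Codon 2 (CCG, Pro): 3 synonymous substitutions.
Codon 3 (ACC, Thr): 3 synonymous substitutions.
Total: 3 + 3 + 3 = 9.

9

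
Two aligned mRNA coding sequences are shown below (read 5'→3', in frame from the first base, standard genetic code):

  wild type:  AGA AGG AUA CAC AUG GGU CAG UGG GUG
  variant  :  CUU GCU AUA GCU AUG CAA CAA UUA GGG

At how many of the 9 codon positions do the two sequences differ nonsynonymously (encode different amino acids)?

Codon 1: AGA Arg / CUU Leu — nonsynonymous.
Codon 2: AGG Arg / GCU Ala — nonsynonymous.
Codon 3: AUA Ile / AUA Ile — identical.
Codon 4: CAC His / GCU Ala — nonsynonymous.
Codon 5: AUG Met / AUG Met — identical.
Codon 6: GGU Gly / CAA Gln — nonsynonymous.
Codon 7: CAG Gln / CAA Gln — synonymous.
Codon 8: UGG Trp / UUA Leu — nonsynonymous.
Codon 9: GUG Val / GGG Gly — nonsynonymous.
Nonsynonymous differences: 6.

6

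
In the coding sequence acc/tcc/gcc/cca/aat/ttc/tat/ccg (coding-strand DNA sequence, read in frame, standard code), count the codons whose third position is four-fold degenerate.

Codon 1 ACC (Thr): third position 4-fold.
Codon 2 TCC (Ser): third position 4-fold.
Codon 3 GCC (Ala): third position 4-fold.
Codon 4 CCA (Pro): third position 4-fold.
Codon 5 AAT (Asn): third position 2-fold.
Codon 6 TTC (Phe): third position 2-fold.
Codon 7 TAT (Tyr): third position 2-fold.
Codon 8 CCG (Pro): third position 4-fold.
Four-fold degenerate third positions: 5.

5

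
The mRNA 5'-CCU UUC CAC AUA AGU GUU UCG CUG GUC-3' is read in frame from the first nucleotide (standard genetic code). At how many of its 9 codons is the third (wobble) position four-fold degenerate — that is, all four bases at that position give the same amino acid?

5

Codon 1 CCU (Pro): third position 4-fold.
Codon 2 UUC (Phe): third position 2-fold.
Codon 3 CAC (His): third position 2-fold.
Codon 4 AUA (Ile): third position 3-fold.
Codon 5 AGU (Ser): third position 2-fold.
Codon 6 GUU (Val): third position 4-fold.
Codon 7 UCG (Ser): third position 4-fold.
Codon 8 CUG (Leu): third position 4-fold.
Codon 9 GUC (Val): third position 4-fold.
Four-fold degenerate third positions: 5.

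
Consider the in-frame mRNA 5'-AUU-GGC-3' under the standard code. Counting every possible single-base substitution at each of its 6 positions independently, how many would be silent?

5

Codon 1 (AUU, Ile): 2 synonymous substitutions.
Codon 2 (GGC, Gly): 3 synonymous substitutions.
Total: 2 + 3 = 5.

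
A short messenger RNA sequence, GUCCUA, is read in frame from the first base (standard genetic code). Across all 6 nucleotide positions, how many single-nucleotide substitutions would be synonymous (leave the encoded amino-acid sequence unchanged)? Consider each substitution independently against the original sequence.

7

Codon 1 (GUC, Val): 3 synonymous substitutions.
Codon 2 (CUA, Leu): 4 synonymous substitutions.
Total: 3 + 4 = 7.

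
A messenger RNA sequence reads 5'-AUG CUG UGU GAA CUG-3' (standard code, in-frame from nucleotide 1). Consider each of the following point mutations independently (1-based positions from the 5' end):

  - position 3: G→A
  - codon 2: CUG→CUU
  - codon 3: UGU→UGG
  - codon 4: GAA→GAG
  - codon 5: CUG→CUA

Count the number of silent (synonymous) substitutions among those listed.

3

Codon 1: AUG (Met) → AUA (Ile) — missense.
Codon 2: CUG (Leu) → CUU (Leu) — synonymous.
Codon 3: UGU (Cys) → UGG (Trp) — missense.
Codon 4: GAA (Glu) → GAG (Glu) — synonymous.
Codon 5: CUG (Leu) → CUA (Leu) — synonymous.
Synonymous: 3 of 5.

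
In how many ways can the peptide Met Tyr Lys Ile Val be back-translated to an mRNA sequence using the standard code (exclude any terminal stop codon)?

Met: 1 codon.
Tyr: 2 codons.
Lys: 2 codons.
Ile: 3 codons.
Val: 4 codons.
1 × 2 × 2 × 3 × 4 = 48.

48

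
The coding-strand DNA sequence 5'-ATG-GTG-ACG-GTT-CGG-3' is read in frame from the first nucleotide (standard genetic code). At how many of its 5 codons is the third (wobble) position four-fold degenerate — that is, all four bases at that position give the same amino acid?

Codon 1 ATG (Met): third position 1-fold.
Codon 2 GTG (Val): third position 4-fold.
Codon 3 ACG (Thr): third position 4-fold.
Codon 4 GTT (Val): third position 4-fold.
Codon 5 CGG (Arg): third position 4-fold.
Four-fold degenerate third positions: 4.

4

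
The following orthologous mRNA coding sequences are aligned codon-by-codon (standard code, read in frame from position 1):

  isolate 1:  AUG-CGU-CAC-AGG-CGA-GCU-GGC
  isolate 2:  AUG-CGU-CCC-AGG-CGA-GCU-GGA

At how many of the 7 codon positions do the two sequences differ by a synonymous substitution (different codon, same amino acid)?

Codon 1: AUG Met / AUG Met — identical.
Codon 2: CGU Arg / CGU Arg — identical.
Codon 3: CAC His / CCC Pro — nonsynonymous.
Codon 4: AGG Arg / AGG Arg — identical.
Codon 5: CGA Arg / CGA Arg — identical.
Codon 6: GCU Ala / GCU Ala — identical.
Codon 7: GGC Gly / GGA Gly — synonymous.
Synonymous differences: 1.

1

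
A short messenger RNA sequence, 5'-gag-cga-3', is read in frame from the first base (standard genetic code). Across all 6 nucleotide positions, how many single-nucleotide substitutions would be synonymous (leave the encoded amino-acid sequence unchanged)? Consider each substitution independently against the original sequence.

5

Codon 1 (GAG, Glu): 1 synonymous substitution.
Codon 2 (CGA, Arg): 4 synonymous substitutions.
Total: 1 + 4 = 5.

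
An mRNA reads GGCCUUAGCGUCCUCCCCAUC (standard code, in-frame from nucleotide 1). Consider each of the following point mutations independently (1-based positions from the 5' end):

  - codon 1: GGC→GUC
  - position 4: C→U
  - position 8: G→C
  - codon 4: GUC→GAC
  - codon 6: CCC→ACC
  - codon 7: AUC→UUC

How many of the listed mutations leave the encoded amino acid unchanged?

0

Codon 1: GGC (Gly) → GUC (Val) — missense.
Codon 2: CUU (Leu) → UUU (Phe) — missense.
Codon 3: AGC (Ser) → ACC (Thr) — missense.
Codon 4: GUC (Val) → GAC (Asp) — missense.
Codon 6: CCC (Pro) → ACC (Thr) — missense.
Codon 7: AUC (Ile) → UUC (Phe) — missense.
Synonymous: 0 of 6.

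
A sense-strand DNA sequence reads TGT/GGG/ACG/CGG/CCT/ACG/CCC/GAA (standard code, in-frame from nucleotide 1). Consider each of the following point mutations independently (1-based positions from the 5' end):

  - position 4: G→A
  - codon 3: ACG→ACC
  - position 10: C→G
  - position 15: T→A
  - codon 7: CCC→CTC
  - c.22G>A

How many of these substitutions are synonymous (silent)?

2

Codon 2: GGG (Gly) → AGG (Arg) — missense.
Codon 3: ACG (Thr) → ACC (Thr) — synonymous.
Codon 4: CGG (Arg) → GGG (Gly) — missense.
Codon 5: CCT (Pro) → CCA (Pro) — synonymous.
Codon 7: CCC (Pro) → CTC (Leu) — missense.
Codon 8: GAA (Glu) → AAA (Lys) — missense.
Synonymous: 2 of 6.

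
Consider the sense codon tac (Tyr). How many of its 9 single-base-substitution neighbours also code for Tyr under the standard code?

1

Position 1: none → 0 synonymous.
Position 2: none → 0 synonymous.
Position 3: TAT → 1 synonymous.
Total: 0 + 0 + 1 = 1.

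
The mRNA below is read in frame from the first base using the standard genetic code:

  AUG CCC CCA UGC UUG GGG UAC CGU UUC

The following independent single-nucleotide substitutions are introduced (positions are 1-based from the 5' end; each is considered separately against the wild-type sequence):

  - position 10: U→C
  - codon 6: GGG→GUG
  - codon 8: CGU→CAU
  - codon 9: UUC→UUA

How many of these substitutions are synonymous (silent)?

0

Codon 4: UGC (Cys) → CGC (Arg) — missense.
Codon 6: GGG (Gly) → GUG (Val) — missense.
Codon 8: CGU (Arg) → CAU (His) — missense.
Codon 9: UUC (Phe) → UUA (Leu) — missense.
Synonymous: 0 of 4.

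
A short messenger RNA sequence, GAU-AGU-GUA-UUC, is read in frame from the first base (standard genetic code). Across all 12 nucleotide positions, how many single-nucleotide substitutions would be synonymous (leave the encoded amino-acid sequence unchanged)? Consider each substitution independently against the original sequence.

6

Codon 1 (GAU, Asp): 1 synonymous substitution.
Codon 2 (AGU, Ser): 1 synonymous substitution.
Codon 3 (GUA, Val): 3 synonymous substitutions.
Codon 4 (UUC, Phe): 1 synonymous substitution.
Total: 1 + 1 + 3 + 1 = 6.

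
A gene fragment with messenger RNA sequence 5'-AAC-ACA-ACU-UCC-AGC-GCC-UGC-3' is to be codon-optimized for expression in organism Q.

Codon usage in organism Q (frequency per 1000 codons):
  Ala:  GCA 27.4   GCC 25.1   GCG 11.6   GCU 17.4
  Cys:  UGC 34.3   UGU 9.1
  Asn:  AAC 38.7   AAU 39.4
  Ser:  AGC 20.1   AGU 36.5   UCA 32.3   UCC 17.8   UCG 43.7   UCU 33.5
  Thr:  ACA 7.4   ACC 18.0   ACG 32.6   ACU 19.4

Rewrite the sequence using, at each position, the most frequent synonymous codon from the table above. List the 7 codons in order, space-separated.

AAU ACG ACG UCG UCG GCA UGC

Codon 1 (Asn): best is AAU at 39.4.
Codon 2 (Thr): best is ACG at 32.6.
Codon 3 (Thr): best is ACG at 32.6.
Codon 4 (Ser): best is UCG at 43.7.
Codon 5 (Ser): best is UCG at 43.7.
Codon 6 (Ala): best is GCA at 27.4.
Codon 7 (Cys): best is UGC at 34.3.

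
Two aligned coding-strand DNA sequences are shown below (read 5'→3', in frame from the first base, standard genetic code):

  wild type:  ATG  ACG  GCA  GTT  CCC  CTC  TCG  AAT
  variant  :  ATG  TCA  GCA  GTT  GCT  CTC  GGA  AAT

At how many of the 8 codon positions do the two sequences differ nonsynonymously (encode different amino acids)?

3

Codon 1: ATG Met / ATG Met — identical.
Codon 2: ACG Thr / TCA Ser — nonsynonymous.
Codon 3: GCA Ala / GCA Ala — identical.
Codon 4: GTT Val / GTT Val — identical.
Codon 5: CCC Pro / GCT Ala — nonsynonymous.
Codon 6: CTC Leu / CTC Leu — identical.
Codon 7: TCG Ser / GGA Gly — nonsynonymous.
Codon 8: AAT Asn / AAT Asn — identical.
Nonsynonymous differences: 3.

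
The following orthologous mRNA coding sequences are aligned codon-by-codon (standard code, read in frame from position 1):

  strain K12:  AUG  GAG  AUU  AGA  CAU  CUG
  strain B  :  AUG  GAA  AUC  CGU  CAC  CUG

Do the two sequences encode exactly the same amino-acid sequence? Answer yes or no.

Codon 1: AUG Met / AUG Met — identical.
Codon 2: GAG Glu / GAA Glu — synonymous.
Codon 3: AUU Ile / AUC Ile — synonymous.
Codon 4: AGA Arg / CGU Arg — synonymous.
Codon 5: CAU His / CAC His — synonymous.
Codon 6: CUG Leu / CUG Leu — identical.
Nonsynonymous differences: 0 → same protein.

yes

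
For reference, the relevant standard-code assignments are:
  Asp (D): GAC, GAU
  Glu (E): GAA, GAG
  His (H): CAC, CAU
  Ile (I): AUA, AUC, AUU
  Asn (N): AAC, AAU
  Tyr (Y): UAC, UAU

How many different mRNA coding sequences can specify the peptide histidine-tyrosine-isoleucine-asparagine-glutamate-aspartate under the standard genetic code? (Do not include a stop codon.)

96

His: 2 codons.
Tyr: 2 codons.
Ile: 3 codons.
Asn: 2 codons.
Glu: 2 codons.
Asp: 2 codons.
2 × 2 × 3 × 2 × 2 × 2 = 96.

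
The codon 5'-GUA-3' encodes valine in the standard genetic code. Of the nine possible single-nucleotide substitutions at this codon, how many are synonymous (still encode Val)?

Position 1: none → 0 synonymous.
Position 2: none → 0 synonymous.
Position 3: GUU, GUC, GUG → 3 synonymous.
Total: 0 + 0 + 3 = 3.

3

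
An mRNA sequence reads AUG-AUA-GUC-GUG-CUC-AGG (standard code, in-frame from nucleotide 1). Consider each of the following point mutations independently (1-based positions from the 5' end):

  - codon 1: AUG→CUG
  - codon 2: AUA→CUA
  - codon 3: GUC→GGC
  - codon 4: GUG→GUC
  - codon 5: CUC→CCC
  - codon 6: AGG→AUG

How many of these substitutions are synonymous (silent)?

Codon 1: AUG (Met) → CUG (Leu) — missense.
Codon 2: AUA (Ile) → CUA (Leu) — missense.
Codon 3: GUC (Val) → GGC (Gly) — missense.
Codon 4: GUG (Val) → GUC (Val) — synonymous.
Codon 5: CUC (Leu) → CCC (Pro) — missense.
Codon 6: AGG (Arg) → AUG (Met) — missense.
Synonymous: 1 of 6.

1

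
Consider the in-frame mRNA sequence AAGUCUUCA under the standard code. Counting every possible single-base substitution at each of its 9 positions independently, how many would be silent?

7

Codon 1 (AAG, Lys): 1 synonymous substitution.
Codon 2 (UCU, Ser): 3 synonymous substitutions.
Codon 3 (UCA, Ser): 3 synonymous substitutions.
Total: 1 + 3 + 3 = 7.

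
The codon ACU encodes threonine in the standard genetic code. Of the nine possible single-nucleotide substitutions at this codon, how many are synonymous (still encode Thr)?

Position 1: none → 0 synonymous.
Position 2: none → 0 synonymous.
Position 3: ACC, ACA, ACG → 3 synonymous.
Total: 0 + 0 + 3 = 3.

3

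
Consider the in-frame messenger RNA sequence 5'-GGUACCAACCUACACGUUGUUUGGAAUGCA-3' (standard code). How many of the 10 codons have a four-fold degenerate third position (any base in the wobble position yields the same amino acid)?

6

Codon 1 GGU (Gly): third position 4-fold.
Codon 2 ACC (Thr): third position 4-fold.
Codon 3 AAC (Asn): third position 2-fold.
Codon 4 CUA (Leu): third position 4-fold.
Codon 5 CAC (His): third position 2-fold.
Codon 6 GUU (Val): third position 4-fold.
Codon 7 GUU (Val): third position 4-fold.
Codon 8 UGG (Trp): third position 1-fold.
Codon 9 AAU (Asn): third position 2-fold.
Codon 10 GCA (Ala): third position 4-fold.
Four-fold degenerate third positions: 6.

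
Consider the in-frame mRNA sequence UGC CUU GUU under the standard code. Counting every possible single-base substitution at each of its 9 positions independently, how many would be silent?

Codon 1 (UGC, Cys): 1 synonymous substitution.
Codon 2 (CUU, Leu): 3 synonymous substitutions.
Codon 3 (GUU, Val): 3 synonymous substitutions.
Total: 1 + 3 + 3 = 7.

7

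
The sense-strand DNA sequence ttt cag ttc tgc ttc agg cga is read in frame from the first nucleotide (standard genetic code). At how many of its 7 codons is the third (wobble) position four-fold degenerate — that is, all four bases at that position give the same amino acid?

Codon 1 TTT (Phe): third position 2-fold.
Codon 2 CAG (Gln): third position 2-fold.
Codon 3 TTC (Phe): third position 2-fold.
Codon 4 TGC (Cys): third position 2-fold.
Codon 5 TTC (Phe): third position 2-fold.
Codon 6 AGG (Arg): third position 2-fold.
Codon 7 CGA (Arg): third position 4-fold.
Four-fold degenerate third positions: 1.

1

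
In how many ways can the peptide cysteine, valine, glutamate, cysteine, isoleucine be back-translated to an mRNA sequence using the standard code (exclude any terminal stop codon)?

96

Cys: 2 codons.
Val: 4 codons.
Glu: 2 codons.
Cys: 2 codons.
Ile: 3 codons.
2 × 4 × 2 × 2 × 3 = 96.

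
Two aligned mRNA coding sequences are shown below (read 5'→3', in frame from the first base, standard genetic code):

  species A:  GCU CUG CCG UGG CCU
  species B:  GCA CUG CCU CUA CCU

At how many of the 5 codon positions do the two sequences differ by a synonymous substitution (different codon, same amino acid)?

2

Codon 1: GCU Ala / GCA Ala — synonymous.
Codon 2: CUG Leu / CUG Leu — identical.
Codon 3: CCG Pro / CCU Pro — synonymous.
Codon 4: UGG Trp / CUA Leu — nonsynonymous.
Codon 5: CCU Pro / CCU Pro — identical.
Synonymous differences: 2.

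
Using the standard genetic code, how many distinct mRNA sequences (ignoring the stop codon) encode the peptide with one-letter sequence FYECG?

64

Phe: 2 codons.
Tyr: 2 codons.
Glu: 2 codons.
Cys: 2 codons.
Gly: 4 codons.
2 × 2 × 2 × 2 × 4 = 64.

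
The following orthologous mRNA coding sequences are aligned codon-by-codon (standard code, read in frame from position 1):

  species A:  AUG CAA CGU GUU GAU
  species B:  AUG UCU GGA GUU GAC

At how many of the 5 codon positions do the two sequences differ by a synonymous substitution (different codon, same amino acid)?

Codon 1: AUG Met / AUG Met — identical.
Codon 2: CAA Gln / UCU Ser — nonsynonymous.
Codon 3: CGU Arg / GGA Gly — nonsynonymous.
Codon 4: GUU Val / GUU Val — identical.
Codon 5: GAU Asp / GAC Asp — synonymous.
Synonymous differences: 1.

1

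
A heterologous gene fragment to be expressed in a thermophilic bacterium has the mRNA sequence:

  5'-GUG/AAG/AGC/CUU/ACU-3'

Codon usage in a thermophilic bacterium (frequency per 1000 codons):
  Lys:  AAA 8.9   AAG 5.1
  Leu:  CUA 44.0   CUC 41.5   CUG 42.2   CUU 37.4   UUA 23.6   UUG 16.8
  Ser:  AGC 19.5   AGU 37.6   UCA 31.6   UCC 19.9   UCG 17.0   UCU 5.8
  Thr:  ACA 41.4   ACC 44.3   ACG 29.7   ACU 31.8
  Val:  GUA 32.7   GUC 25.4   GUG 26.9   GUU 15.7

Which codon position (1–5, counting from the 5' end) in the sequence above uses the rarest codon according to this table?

2

Codon 1 GUG (Val): 26.9 per 1000.
Codon 2 AAG (Lys): 5.1 per 1000.
Codon 3 AGC (Ser): 19.5 per 1000.
Codon 4 CUU (Leu): 37.4 per 1000.
Codon 5 ACU (Thr): 31.8 per 1000.
Lowest frequency is 5.1 at codon 2.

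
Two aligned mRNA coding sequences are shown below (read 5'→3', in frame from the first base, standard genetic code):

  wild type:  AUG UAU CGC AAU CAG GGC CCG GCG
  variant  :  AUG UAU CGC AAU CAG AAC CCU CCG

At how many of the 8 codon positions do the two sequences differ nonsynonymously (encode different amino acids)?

2

Codon 1: AUG Met / AUG Met — identical.
Codon 2: UAU Tyr / UAU Tyr — identical.
Codon 3: CGC Arg / CGC Arg — identical.
Codon 4: AAU Asn / AAU Asn — identical.
Codon 5: CAG Gln / CAG Gln — identical.
Codon 6: GGC Gly / AAC Asn — nonsynonymous.
Codon 7: CCG Pro / CCU Pro — synonymous.
Codon 8: GCG Ala / CCG Pro — nonsynonymous.
Nonsynonymous differences: 2.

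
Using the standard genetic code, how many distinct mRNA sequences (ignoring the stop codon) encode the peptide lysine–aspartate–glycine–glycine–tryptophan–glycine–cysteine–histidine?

Lys: 2 codons.
Asp: 2 codons.
Gly: 4 codons.
Gly: 4 codons.
Trp: 1 codon.
Gly: 4 codons.
Cys: 2 codons.
His: 2 codons.
2 × 2 × 4 × 4 × 1 × 4 × 2 × 2 = 1024.

1024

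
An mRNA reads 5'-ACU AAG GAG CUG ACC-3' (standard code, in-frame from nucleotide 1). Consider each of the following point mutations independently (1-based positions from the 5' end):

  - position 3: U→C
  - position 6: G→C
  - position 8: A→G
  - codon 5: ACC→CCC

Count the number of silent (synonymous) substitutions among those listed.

Codon 1: ACU (Thr) → ACC (Thr) — synonymous.
Codon 2: AAG (Lys) → AAC (Asn) — missense.
Codon 3: GAG (Glu) → GGG (Gly) — missense.
Codon 5: ACC (Thr) → CCC (Pro) — missense.
Synonymous: 1 of 4.

1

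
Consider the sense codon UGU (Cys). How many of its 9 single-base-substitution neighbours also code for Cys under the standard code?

1

Position 1: none → 0 synonymous.
Position 2: none → 0 synonymous.
Position 3: UGC → 1 synonymous.
Total: 0 + 0 + 1 = 1.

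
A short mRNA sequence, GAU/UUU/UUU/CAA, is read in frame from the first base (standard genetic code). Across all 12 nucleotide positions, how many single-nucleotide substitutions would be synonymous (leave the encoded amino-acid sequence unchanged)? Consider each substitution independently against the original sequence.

4

Codon 1 (GAU, Asp): 1 synonymous substitution.
Codon 2 (UUU, Phe): 1 synonymous substitution.
Codon 3 (UUU, Phe): 1 synonymous substitution.
Codon 4 (CAA, Gln): 1 synonymous substitution.
Total: 1 + 1 + 1 + 1 = 4.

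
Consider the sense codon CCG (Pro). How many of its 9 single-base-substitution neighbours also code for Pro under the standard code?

Position 1: none → 0 synonymous.
Position 2: none → 0 synonymous.
Position 3: CCT, CCC, CCA → 3 synonymous.
Total: 0 + 0 + 3 = 3.

3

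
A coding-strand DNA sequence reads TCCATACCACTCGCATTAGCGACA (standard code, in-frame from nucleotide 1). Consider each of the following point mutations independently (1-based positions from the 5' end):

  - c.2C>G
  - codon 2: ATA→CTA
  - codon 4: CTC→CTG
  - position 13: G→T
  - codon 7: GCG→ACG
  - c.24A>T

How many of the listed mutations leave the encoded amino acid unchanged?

2

Codon 1: TCC (Ser) → TGC (Cys) — missense.
Codon 2: ATA (Ile) → CTA (Leu) — missense.
Codon 4: CTC (Leu) → CTG (Leu) — synonymous.
Codon 5: GCA (Ala) → TCA (Ser) — missense.
Codon 7: GCG (Ala) → ACG (Thr) — missense.
Codon 8: ACA (Thr) → ACT (Thr) — synonymous.
Synonymous: 2 of 6.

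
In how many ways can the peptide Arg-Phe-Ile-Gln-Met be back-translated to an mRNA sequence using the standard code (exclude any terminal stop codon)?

Arg: 6 codons.
Phe: 2 codons.
Ile: 3 codons.
Gln: 2 codons.
Met: 1 codon.
6 × 2 × 3 × 2 × 1 = 72.

72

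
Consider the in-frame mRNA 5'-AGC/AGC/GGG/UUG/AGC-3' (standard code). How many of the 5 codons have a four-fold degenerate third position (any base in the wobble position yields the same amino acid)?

1

Codon 1 AGC (Ser): third position 2-fold.
Codon 2 AGC (Ser): third position 2-fold.
Codon 3 GGG (Gly): third position 4-fold.
Codon 4 UUG (Leu): third position 2-fold.
Codon 5 AGC (Ser): third position 2-fold.
Four-fold degenerate third positions: 1.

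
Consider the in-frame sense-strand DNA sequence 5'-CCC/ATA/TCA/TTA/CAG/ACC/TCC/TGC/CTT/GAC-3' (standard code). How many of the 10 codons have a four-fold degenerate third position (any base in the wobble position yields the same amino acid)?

Codon 1 CCC (Pro): third position 4-fold.
Codon 2 ATA (Ile): third position 3-fold.
Codon 3 TCA (Ser): third position 4-fold.
Codon 4 TTA (Leu): third position 2-fold.
Codon 5 CAG (Gln): third position 2-fold.
Codon 6 ACC (Thr): third position 4-fold.
Codon 7 TCC (Ser): third position 4-fold.
Codon 8 TGC (Cys): third position 2-fold.
Codon 9 CTT (Leu): third position 4-fold.
Codon 10 GAC (Asp): third position 2-fold.
Four-fold degenerate third positions: 5.

5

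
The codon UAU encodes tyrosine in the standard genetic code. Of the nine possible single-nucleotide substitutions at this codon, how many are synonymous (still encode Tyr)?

Position 1: none → 0 synonymous.
Position 2: none → 0 synonymous.
Position 3: UAC → 1 synonymous.
Total: 0 + 0 + 1 = 1.

1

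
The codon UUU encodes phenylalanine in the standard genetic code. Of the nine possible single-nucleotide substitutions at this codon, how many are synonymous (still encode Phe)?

Position 1: none → 0 synonymous.
Position 2: none → 0 synonymous.
Position 3: UUC → 1 synonymous.
Total: 0 + 0 + 1 = 1.

1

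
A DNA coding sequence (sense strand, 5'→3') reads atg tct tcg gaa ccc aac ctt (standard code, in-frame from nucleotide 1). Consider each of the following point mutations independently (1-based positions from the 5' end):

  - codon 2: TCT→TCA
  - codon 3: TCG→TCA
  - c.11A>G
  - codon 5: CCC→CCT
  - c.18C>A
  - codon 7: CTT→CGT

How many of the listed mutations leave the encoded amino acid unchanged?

3

Codon 2: TCT (Ser) → TCA (Ser) — synonymous.
Codon 3: TCG (Ser) → TCA (Ser) — synonymous.
Codon 4: GAA (Glu) → GGA (Gly) — missense.
Codon 5: CCC (Pro) → CCT (Pro) — synonymous.
Codon 6: AAC (Asn) → AAA (Lys) — missense.
Codon 7: CTT (Leu) → CGT (Arg) — missense.
Synonymous: 3 of 6.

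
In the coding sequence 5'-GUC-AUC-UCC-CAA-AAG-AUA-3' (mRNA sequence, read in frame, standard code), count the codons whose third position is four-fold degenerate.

2

Codon 1 GUC (Val): third position 4-fold.
Codon 2 AUC (Ile): third position 3-fold.
Codon 3 UCC (Ser): third position 4-fold.
Codon 4 CAA (Gln): third position 2-fold.
Codon 5 AAG (Lys): third position 2-fold.
Codon 6 AUA (Ile): third position 3-fold.
Four-fold degenerate third positions: 2.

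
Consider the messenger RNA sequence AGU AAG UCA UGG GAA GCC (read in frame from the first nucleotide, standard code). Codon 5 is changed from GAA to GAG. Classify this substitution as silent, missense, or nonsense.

silent

Position 15 falls in codon 5: GAA → Glu.
After the substitution the codon is GAG → Glu.
Both encode Glu, so the change is synonymous.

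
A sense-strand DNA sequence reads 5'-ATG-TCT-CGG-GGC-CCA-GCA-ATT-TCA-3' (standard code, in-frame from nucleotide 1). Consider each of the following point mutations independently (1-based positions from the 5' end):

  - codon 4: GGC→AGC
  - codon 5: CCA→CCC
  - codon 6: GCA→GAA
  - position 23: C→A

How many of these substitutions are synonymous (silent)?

1

Codon 4: GGC (Gly) → AGC (Ser) — missense.
Codon 5: CCA (Pro) → CCC (Pro) — synonymous.
Codon 6: GCA (Ala) → GAA (Glu) — missense.
Codon 8: TCA (Ser) → TAA (Stop) — nonsense.
Synonymous: 1 of 4.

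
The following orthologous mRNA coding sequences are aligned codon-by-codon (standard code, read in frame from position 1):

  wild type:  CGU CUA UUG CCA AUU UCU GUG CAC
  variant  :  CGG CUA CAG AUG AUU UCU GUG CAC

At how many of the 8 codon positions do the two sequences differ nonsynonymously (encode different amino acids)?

2

Codon 1: CGU Arg / CGG Arg — synonymous.
Codon 2: CUA Leu / CUA Leu — identical.
Codon 3: UUG Leu / CAG Gln — nonsynonymous.
Codon 4: CCA Pro / AUG Met — nonsynonymous.
Codon 5: AUU Ile / AUU Ile — identical.
Codon 6: UCU Ser / UCU Ser — identical.
Codon 7: GUG Val / GUG Val — identical.
Codon 8: CAC His / CAC His — identical.
Nonsynonymous differences: 2.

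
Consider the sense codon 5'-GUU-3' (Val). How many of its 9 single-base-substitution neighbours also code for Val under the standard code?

3

Position 1: none → 0 synonymous.
Position 2: none → 0 synonymous.
Position 3: GUC, GUA, GUG → 3 synonymous.
Total: 0 + 0 + 3 = 3.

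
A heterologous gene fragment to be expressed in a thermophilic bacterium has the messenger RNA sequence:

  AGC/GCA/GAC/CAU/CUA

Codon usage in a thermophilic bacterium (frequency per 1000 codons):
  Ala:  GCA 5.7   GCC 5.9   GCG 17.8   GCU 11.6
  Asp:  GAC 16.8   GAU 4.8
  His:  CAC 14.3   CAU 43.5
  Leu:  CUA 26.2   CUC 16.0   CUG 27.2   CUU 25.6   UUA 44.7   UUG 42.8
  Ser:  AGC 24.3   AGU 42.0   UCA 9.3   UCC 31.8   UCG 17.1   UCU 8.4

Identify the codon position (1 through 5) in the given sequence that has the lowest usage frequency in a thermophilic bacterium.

2

Codon 1 AGC (Ser): 24.3 per 1000.
Codon 2 GCA (Ala): 5.7 per 1000.
Codon 3 GAC (Asp): 16.8 per 1000.
Codon 4 CAU (His): 43.5 per 1000.
Codon 5 CUA (Leu): 26.2 per 1000.
Lowest frequency is 5.7 at codon 2.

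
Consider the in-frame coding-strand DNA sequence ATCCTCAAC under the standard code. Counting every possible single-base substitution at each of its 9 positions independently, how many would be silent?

6

Codon 1 (ATC, Ile): 2 synonymous substitutions.
Codon 2 (CTC, Leu): 3 synonymous substitutions.
Codon 3 (AAC, Asn): 1 synonymous substitution.
Total: 2 + 3 + 1 = 6.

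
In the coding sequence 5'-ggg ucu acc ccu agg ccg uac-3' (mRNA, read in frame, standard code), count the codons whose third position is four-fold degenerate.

5

Codon 1 GGG (Gly): third position 4-fold.
Codon 2 UCU (Ser): third position 4-fold.
Codon 3 ACC (Thr): third position 4-fold.
Codon 4 CCU (Pro): third position 4-fold.
Codon 5 AGG (Arg): third position 2-fold.
Codon 6 CCG (Pro): third position 4-fold.
Codon 7 UAC (Tyr): third position 2-fold.
Four-fold degenerate third positions: 5.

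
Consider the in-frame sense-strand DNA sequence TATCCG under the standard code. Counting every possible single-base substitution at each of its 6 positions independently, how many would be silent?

Codon 1 (TAT, Tyr): 1 synonymous substitution.
Codon 2 (CCG, Pro): 3 synonymous substitutions.
Total: 1 + 3 = 4.

4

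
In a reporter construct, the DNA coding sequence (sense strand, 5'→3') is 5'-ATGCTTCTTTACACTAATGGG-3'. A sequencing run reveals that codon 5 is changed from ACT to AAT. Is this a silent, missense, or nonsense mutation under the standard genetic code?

missense

Position 14 falls in codon 5: ACT → Thr.
After the substitution the codon is AAT → Asn.
Thr ≠ Asn, so this is a missense mutation.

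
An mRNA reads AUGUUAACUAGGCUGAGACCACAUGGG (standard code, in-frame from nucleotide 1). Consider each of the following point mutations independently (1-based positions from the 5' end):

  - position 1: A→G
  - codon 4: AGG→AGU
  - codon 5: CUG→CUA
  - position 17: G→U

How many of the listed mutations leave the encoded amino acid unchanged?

1

Codon 1: AUG (Met) → GUG (Val) — missense.
Codon 4: AGG (Arg) → AGU (Ser) — missense.
Codon 5: CUG (Leu) → CUA (Leu) — synonymous.
Codon 6: AGA (Arg) → AUA (Ile) — missense.
Synonymous: 1 of 4.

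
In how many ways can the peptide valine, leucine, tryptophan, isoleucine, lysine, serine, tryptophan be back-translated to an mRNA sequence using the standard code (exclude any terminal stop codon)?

Val: 4 codons.
Leu: 6 codons.
Trp: 1 codon.
Ile: 3 codons.
Lys: 2 codons.
Ser: 6 codons.
Trp: 1 codon.
4 × 6 × 1 × 3 × 2 × 6 × 1 = 864.

864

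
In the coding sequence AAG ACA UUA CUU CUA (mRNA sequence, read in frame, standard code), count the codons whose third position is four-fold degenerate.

3

Codon 1 AAG (Lys): third position 2-fold.
Codon 2 ACA (Thr): third position 4-fold.
Codon 3 UUA (Leu): third position 2-fold.
Codon 4 CUU (Leu): third position 4-fold.
Codon 5 CUA (Leu): third position 4-fold.
Four-fold degenerate third positions: 3.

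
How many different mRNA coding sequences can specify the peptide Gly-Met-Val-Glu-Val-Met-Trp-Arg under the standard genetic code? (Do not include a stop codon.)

Gly: 4 codons.
Met: 1 codon.
Val: 4 codons.
Glu: 2 codons.
Val: 4 codons.
Met: 1 codon.
Trp: 1 codon.
Arg: 6 codons.
4 × 1 × 4 × 2 × 4 × 1 × 1 × 6 = 768.

768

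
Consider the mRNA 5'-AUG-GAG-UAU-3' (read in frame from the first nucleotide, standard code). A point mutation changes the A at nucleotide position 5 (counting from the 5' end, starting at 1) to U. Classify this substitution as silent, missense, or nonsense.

missense

Position 5 falls in codon 2: GAG → Glu.
After the substitution the codon is GUG → Val.
Glu ≠ Val, so this is a missense mutation.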